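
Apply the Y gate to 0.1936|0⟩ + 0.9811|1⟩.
-0.9811i|0⟩ + 0.1936i|1⟩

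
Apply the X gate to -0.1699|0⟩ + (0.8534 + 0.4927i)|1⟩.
(0.8534 + 0.4927i)|0⟩ - 0.1699|1⟩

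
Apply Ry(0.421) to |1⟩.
-0.2089|0⟩ + 0.9779|1⟩

Ry(0.421) = [[cos(θ/2), −sin(θ/2)], [sin(θ/2), cos(θ/2)]]; θ = 0.421, cos(θ/2) ≈ 0.977927, sin(θ/2) ≈ 0.208949.
With a = amp(|0⟩) = 0 and b = amp(|1⟩) = 1:
new amp(|0⟩) = (0.977927)·a + (-0.208949)·b = -0.2089
new amp(|1⟩) = (0.208949)·a + (0.977927)·b = 0.9779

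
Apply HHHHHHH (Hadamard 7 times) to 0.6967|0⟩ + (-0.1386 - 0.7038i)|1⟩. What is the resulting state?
(0.3946 - 0.4977i)|0⟩ + (0.5906 + 0.4977i)|1⟩

H² = I, so H^7 = H: a single Hadamard. With (a, b) = (0.6967, (-0.1386 - 0.7038i)), H gives ((a + b)/√2, (a − b)/√2) = ((0.3946 - 0.4977i), (0.5906 + 0.4977i)).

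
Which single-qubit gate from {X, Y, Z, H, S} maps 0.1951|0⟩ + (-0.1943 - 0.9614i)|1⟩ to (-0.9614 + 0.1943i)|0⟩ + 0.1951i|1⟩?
Y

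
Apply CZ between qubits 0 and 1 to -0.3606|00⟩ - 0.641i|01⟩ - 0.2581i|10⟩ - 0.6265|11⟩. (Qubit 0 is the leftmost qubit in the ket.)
-0.3606|00⟩ - 0.641i|01⟩ - 0.2581i|10⟩ + 0.6265|11⟩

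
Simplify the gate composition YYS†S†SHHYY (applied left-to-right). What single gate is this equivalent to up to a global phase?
S†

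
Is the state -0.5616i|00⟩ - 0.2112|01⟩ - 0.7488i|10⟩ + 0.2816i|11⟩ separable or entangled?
Entangled

Writing the state as a|00⟩ + b|01⟩ + c|10⟩ + d|11⟩, it is a product state iff ad − bc = 0.
Here (a, b, c, d) = (-0.5616i, -0.2112, -0.7488i, 0.2816i): ad − bc = (-0.5616i)(0.2816i) − (-0.2112)(-0.7488i) = (0.1581 - 0.1581i) ≠ 0, so the state is entangled.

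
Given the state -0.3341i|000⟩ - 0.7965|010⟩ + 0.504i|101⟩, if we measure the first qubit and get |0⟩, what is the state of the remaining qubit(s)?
-0.3868i|00⟩ - 0.9222|10⟩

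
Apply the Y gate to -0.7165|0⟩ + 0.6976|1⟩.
-0.6976i|0⟩ - 0.7165i|1⟩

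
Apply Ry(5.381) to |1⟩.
-0.4359|0⟩ - 0.9|1⟩

Ry(5.381) = [[cos(θ/2), −sin(θ/2)], [sin(θ/2), cos(θ/2)]]; θ = 5.381, cos(θ/2) ≈ -0.899971, sin(θ/2) ≈ 0.435949.
With a = amp(|0⟩) = 0 and b = amp(|1⟩) = 1:
new amp(|0⟩) = (-0.899971)·a + (-0.435949)·b = -0.4359
new amp(|1⟩) = (0.435949)·a + (-0.899971)·b = -0.9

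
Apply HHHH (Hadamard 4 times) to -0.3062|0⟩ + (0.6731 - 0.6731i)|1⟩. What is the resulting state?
-0.3062|0⟩ + (0.6731 - 0.6731i)|1⟩

H² = I, so an even number of Hadamards cancels: H^4 = I and the state is unchanged.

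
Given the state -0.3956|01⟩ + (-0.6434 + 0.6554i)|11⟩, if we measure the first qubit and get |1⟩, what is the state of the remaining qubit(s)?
(-0.7005 + 0.7136i)|1⟩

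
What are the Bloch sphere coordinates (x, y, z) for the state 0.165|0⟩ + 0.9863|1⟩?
(0.3255, 0, -0.9456)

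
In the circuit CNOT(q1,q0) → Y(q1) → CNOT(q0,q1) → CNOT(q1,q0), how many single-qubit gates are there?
1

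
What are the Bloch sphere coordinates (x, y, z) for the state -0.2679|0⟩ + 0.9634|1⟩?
(-0.5162, 0, -0.8564)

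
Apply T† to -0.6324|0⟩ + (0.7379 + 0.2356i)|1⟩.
-0.6324|0⟩ + (0.6884 - 0.3552i)|1⟩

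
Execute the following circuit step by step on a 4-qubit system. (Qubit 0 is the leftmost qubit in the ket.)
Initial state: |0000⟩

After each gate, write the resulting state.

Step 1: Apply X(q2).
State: |0010⟩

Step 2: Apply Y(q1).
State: i|0110⟩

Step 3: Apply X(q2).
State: i|0100⟩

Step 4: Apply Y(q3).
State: -|0101⟩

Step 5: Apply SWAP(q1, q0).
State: -|1001⟩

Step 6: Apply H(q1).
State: -1/√2|1001⟩ - 1/√2|1101⟩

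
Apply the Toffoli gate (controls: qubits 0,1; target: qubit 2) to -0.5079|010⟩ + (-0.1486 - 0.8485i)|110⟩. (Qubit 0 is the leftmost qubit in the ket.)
-0.5079|010⟩ + (-0.1486 - 0.8485i)|111⟩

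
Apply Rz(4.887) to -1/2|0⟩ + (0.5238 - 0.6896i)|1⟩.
(0.383 + 0.3214i)|0⟩ + (0.04198 + 0.865i)|1⟩

Rz(4.887) = [[e^(−iθ/2), 0], [0, e^(iθ/2)]] with e^(±iθ/2) = cos(θ/2) ± i·sin(θ/2); θ = 4.887, cos(θ/2) ≈ -0.76607, sin(θ/2) ≈ 0.642758.
With a = amp(|0⟩) = -1/2 and b = amp(|1⟩) = (0.5238 - 0.6896i):
new amp(|0⟩) = (-0.76607 - 0.642758i)·a = (0.383 + 0.3214i)
new amp(|1⟩) = (-0.76607 + 0.642758i)·b = (0.04198 + 0.865i)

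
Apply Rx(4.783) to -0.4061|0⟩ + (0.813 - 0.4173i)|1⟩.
(0.01264 - 0.5542i)|0⟩ + (-0.5948 + 0.5821i)|1⟩

Rx(4.783) = [[cos(θ/2), −i·sin(θ/2)], [−i·sin(θ/2), cos(θ/2)]]; θ = 4.783, cos(θ/2) ≈ -0.731626, sin(θ/2) ≈ 0.681707.
With a = amp(|0⟩) = -0.4061 and b = amp(|1⟩) = (0.813 - 0.4173i):
new amp(|0⟩) = (-0.731626)·a + (-0.681707i)·b = (0.01264 - 0.5542i)
new amp(|1⟩) = (-0.681707i)·a + (-0.731626)·b = (-0.5948 + 0.5821i)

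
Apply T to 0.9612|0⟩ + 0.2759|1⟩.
0.9612|0⟩ + (0.1951 + 0.1951i)|1⟩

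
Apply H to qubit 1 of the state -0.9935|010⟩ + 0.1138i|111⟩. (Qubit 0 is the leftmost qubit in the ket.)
-0.7025|000⟩ + 0.7025|010⟩ + 0.08047i|101⟩ - 0.08047i|111⟩

H on qubit 1 mixes each pair of kets that differ only in qubit 1: amplitudes (a, b) of (|…0…⟩, |…1…⟩) become ((a + b)/√2, (a − b)/√2). Kets absent from the input have amplitude 0.
(|000⟩, |010⟩): (a, b) = (0, -0.9935) → (-0.7025, 0.7025)
(|101⟩, |111⟩): (a, b) = (0, 0.1138i) → (0.08047i, -0.08047i)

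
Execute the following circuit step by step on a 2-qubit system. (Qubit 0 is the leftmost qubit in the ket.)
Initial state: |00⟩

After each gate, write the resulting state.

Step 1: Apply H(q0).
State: 1/√2|00⟩ + 1/√2|10⟩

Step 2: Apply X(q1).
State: 1/√2|01⟩ + 1/√2|11⟩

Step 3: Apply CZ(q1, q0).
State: 1/√2|01⟩ - 1/√2|11⟩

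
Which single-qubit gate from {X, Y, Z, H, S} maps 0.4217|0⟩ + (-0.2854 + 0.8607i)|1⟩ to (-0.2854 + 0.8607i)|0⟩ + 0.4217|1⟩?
X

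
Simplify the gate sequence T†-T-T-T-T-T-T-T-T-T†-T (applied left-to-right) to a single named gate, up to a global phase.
T†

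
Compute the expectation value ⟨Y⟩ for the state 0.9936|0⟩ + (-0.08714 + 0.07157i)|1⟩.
0.1422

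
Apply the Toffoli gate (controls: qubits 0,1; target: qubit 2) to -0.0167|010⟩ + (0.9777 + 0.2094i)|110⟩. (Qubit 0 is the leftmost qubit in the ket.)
-0.0167|010⟩ + (0.9777 + 0.2094i)|111⟩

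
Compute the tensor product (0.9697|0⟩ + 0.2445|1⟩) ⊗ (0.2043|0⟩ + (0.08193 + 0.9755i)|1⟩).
0.1981|00⟩ + (0.07945 + 0.9459i)|01⟩ + 0.04995|10⟩ + (0.02003 + 0.2385i)|11⟩

amp(|b₁b₂…⟩) = product of the factor amplitudes for bits b₁, b₂, …; only kets whose every factor amplitude is nonzero survive.
|00⟩: (0.9697)(0.2043) = 0.1981
|01⟩: (0.9697)(0.08193 + 0.9755i) = (0.07945 + 0.9459i)
|10⟩: (0.2445)(0.2043) = 0.04995
|11⟩: (0.2445)(0.08193 + 0.9755i) = (0.02003 + 0.2385i)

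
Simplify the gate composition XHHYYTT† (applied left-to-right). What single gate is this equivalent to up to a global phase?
X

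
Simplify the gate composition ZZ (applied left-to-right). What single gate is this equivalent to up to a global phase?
I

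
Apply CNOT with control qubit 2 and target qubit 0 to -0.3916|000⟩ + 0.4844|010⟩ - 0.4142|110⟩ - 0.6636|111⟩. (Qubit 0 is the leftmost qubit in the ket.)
-0.3916|000⟩ + 0.4844|010⟩ - 0.6636|011⟩ - 0.4142|110⟩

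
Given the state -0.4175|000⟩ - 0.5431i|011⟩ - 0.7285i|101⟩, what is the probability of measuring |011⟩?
0.295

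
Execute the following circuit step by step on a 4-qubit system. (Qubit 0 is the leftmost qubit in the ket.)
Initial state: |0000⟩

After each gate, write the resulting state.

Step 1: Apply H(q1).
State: 1/√2|0000⟩ + 1/√2|0100⟩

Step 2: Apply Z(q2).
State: 1/√2|0000⟩ + 1/√2|0100⟩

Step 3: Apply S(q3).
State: 1/√2|0000⟩ + 1/√2|0100⟩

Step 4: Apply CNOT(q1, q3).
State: 1/√2|0000⟩ + 1/√2|0101⟩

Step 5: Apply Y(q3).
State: (1/√2)i|0001⟩ - (1/√2)i|0100⟩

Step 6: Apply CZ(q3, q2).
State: (1/√2)i|0001⟩ - (1/√2)i|0100⟩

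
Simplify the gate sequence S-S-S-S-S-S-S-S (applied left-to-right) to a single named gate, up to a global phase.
I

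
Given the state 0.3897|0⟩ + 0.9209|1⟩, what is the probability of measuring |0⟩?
0.1519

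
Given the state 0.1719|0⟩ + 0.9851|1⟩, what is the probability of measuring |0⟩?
0.02955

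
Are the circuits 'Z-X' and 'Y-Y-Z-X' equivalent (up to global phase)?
Yes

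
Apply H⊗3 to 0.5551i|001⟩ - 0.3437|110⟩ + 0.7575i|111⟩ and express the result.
(-0.1215 + 0.4641i)|000⟩ + (-0.1215 - 0.4641i)|001⟩ + (0.1215 - 0.07156i)|010⟩ + (0.1215 + 0.07156i)|011⟩ + (0.1215 - 0.07156i)|100⟩ + (0.1215 + 0.07156i)|101⟩ + (-0.1215 + 0.4641i)|110⟩ + (-0.1215 - 0.4641i)|111⟩

H⊗3 gives amp(|y⟩) = (1/2√2) Σ_x (−1)^(x·y) amp(|x⟩), where x·y is the number of positions in which both x and y have a 1.
|000⟩: (0.5551i - 0.3437 + 0.7575i)/(2√2) = (-0.1215 + 0.4641i)
|001⟩: (-0.5551i - 0.3437 - 0.7575i)/(2√2) = (-0.1215 - 0.4641i)
|010⟩: (0.5551i + 0.3437 - 0.7575i)/(2√2) = (0.1215 - 0.07156i)
|011⟩: (-0.5551i + 0.3437 + 0.7575i)/(2√2) = (0.1215 + 0.07156i)
|100⟩: (0.5551i + 0.3437 - 0.7575i)/(2√2) = (0.1215 - 0.07156i)
|101⟩: (-0.5551i + 0.3437 + 0.7575i)/(2√2) = (0.1215 + 0.07156i)
|110⟩: (0.5551i - 0.3437 + 0.7575i)/(2√2) = (-0.1215 + 0.4641i)
|111⟩: (-0.5551i - 0.3437 - 0.7575i)/(2√2) = (-0.1215 - 0.4641i)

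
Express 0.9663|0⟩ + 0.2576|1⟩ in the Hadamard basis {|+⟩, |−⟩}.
0.8654|+⟩ + 0.5011|−⟩

With |ψ⟩ = α|0⟩ + β|1⟩, the Hadamard-basis coefficients are ⟨+|ψ⟩ = (α + β)/√2 and ⟨−|ψ⟩ = (α − β)/√2.
Here α = 0.9663, β = 0.2576: (α + β)/√2 = 0.8654, (α − β)/√2 = 0.5011.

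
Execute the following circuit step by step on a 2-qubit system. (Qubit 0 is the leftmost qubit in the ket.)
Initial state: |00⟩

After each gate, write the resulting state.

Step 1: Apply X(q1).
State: |01⟩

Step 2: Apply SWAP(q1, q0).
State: |10⟩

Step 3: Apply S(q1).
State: |10⟩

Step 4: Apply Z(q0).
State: -|10⟩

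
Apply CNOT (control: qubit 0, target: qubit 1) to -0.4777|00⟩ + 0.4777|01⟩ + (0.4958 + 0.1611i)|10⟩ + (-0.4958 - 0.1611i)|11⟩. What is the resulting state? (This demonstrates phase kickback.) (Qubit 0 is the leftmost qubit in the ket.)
-0.4777|00⟩ + 0.4777|01⟩ + (-0.4958 - 0.1611i)|10⟩ + (0.4958 + 0.1611i)|11⟩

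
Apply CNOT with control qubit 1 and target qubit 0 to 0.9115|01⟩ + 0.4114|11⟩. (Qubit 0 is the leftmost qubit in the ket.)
0.4114|01⟩ + 0.9115|11⟩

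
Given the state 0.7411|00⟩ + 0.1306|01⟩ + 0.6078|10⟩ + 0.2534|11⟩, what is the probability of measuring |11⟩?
0.06421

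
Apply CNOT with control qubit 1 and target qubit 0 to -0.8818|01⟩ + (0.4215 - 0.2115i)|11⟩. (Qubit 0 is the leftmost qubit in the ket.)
(0.4215 - 0.2115i)|01⟩ - 0.8818|11⟩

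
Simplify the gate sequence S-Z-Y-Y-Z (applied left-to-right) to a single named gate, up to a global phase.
S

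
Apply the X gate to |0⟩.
|1⟩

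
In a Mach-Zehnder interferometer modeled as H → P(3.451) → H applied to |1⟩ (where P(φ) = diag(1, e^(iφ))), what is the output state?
(0.9763 + 0.1522i)|0⟩ + (0.02374 - 0.1522i)|1⟩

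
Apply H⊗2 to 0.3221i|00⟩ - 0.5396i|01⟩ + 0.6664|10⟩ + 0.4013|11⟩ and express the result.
(0.5339 - 0.1088i)|00⟩ + (0.1326 + 0.4309i)|01⟩ + (-0.5339 - 0.1088i)|10⟩ + (-0.1326 + 0.4309i)|11⟩

H⊗2 gives amp(|y⟩) = (1/2) Σ_x (−1)^(x·y) amp(|x⟩), where x·y is the number of positions in which both x and y have a 1.
|00⟩: (0.3221i - 0.5396i + 0.6664 + 0.4013)/2 = (0.5339 - 0.1088i)
|01⟩: (0.3221i + 0.5396i + 0.6664 - 0.4013)/2 = (0.1326 + 0.4309i)
|10⟩: (0.3221i - 0.5396i - 0.6664 - 0.4013)/2 = (-0.5339 - 0.1088i)
|11⟩: (0.3221i + 0.5396i - 0.6664 + 0.4013)/2 = (-0.1326 + 0.4309i)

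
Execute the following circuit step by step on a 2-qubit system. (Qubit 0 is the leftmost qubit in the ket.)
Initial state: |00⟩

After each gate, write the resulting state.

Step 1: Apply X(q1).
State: |01⟩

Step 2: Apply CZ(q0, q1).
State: |01⟩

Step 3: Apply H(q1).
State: 1/√2|00⟩ - 1/√2|01⟩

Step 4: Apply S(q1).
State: 1/√2|00⟩ - (1/√2)i|01⟩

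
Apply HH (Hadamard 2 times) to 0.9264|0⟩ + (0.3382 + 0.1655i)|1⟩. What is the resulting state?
0.9264|0⟩ + (0.3382 + 0.1655i)|1⟩

H² = I, so an even number of Hadamards cancels: H^2 = I and the state is unchanged.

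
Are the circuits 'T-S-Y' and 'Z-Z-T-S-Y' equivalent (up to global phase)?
Yes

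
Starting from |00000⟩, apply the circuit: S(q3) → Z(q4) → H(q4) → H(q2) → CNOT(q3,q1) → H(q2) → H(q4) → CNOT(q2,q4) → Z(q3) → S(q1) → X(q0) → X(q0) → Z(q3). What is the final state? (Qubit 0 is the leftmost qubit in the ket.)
|00000⟩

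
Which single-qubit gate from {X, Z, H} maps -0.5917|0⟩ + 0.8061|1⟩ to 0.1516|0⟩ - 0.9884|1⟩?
H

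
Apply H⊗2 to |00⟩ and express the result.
1/2|00⟩ + 1/2|01⟩ + 1/2|10⟩ + 1/2|11⟩

H⊗2 gives amp(|y⟩) = (1/2) Σ_x (−1)^(x·y) amp(|x⟩), where x·y is the number of positions in which both x and y have a 1.
|00⟩: (1)/2 = 1/2
|01⟩: (1)/2 = 1/2
|10⟩: (1)/2 = 1/2
|11⟩: (1)/2 = 1/2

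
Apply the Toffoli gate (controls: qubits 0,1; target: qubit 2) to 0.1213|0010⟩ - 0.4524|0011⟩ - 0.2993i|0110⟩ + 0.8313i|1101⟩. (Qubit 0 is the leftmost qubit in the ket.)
0.1213|0010⟩ - 0.4524|0011⟩ - 0.2993i|0110⟩ + 0.8313i|1111⟩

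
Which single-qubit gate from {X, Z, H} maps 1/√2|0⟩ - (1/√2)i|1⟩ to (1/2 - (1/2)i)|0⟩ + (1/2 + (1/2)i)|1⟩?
H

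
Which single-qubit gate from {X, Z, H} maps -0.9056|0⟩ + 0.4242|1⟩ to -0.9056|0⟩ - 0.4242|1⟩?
Z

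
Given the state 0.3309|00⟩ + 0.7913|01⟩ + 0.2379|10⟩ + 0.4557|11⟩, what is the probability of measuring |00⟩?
0.1095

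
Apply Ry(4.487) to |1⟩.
-0.7821|0⟩ - 0.6231|1⟩

Ry(4.487) = [[cos(θ/2), −sin(θ/2)], [sin(θ/2), cos(θ/2)]]; θ = 4.487, cos(θ/2) ≈ -0.623103, sin(θ/2) ≈ 0.78214.
With a = amp(|0⟩) = 0 and b = amp(|1⟩) = 1:
new amp(|0⟩) = (-0.623103)·a + (-0.78214)·b = -0.7821
new amp(|1⟩) = (0.78214)·a + (-0.623103)·b = -0.6231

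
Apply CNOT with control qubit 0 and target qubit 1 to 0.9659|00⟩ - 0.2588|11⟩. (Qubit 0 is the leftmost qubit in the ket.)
0.9659|00⟩ - 0.2588|10⟩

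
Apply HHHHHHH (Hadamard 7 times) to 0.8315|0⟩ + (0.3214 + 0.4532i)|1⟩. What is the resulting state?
(0.8152 + 0.3205i)|0⟩ + (0.3607 - 0.3205i)|1⟩

H² = I, so H^7 = H: a single Hadamard. With (a, b) = (0.8315, (0.3214 + 0.4532i)), H gives ((a + b)/√2, (a − b)/√2) = ((0.8152 + 0.3205i), (0.3607 - 0.3205i)).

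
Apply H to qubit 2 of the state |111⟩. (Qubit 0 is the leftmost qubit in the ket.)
1/√2|110⟩ - 1/√2|111⟩

H on qubit 2 mixes each pair of kets that differ only in qubit 2: amplitudes (a, b) of (|…0…⟩, |…1…⟩) become ((a + b)/√2, (a − b)/√2). Kets absent from the input have amplitude 0.
(|110⟩, |111⟩): (a, b) = (0, 1) → (1/√2, -1/√2)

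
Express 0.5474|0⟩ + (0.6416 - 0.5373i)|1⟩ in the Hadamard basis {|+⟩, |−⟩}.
(0.8407 - 0.3799i)|+⟩ + (-0.06661 + 0.3799i)|−⟩

With |ψ⟩ = α|0⟩ + β|1⟩, the Hadamard-basis coefficients are ⟨+|ψ⟩ = (α + β)/√2 and ⟨−|ψ⟩ = (α − β)/√2.
Here α = 0.5474, β = (0.6416 - 0.5373i): (α + β)/√2 = (0.8407 - 0.3799i), (α − β)/√2 = (-0.06661 + 0.3799i).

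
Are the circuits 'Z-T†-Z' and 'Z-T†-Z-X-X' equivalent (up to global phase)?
Yes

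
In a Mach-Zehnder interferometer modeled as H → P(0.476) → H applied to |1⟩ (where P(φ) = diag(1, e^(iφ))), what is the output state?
(0.05558 - 0.2291i)|0⟩ + (0.9444 + 0.2291i)|1⟩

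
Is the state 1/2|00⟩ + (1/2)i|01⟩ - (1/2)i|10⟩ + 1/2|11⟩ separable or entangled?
Separable

Writing the state as a|00⟩ + b|01⟩ + c|10⟩ + d|11⟩, it is a product state iff ad − bc = 0.
Here (a, b, c, d) = (1/2, (1/2)i, -(1/2)i, 1/2): ad − bc = (1/2)(1/2) − ((1/2)i)(-(1/2)i) = 0, so the state is separable.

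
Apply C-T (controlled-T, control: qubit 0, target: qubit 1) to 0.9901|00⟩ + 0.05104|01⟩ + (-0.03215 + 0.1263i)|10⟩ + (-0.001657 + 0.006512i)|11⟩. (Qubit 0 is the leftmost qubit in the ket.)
0.9901|00⟩ + 0.05104|01⟩ + (-0.03215 + 0.1263i)|10⟩ + (-0.005776 + 0.003433i)|11⟩

C-T leaves the control-|0⟩ kets |00⟩, |01⟩ unchanged and applies T to qubit 1 on the control-|1⟩ pair (|10⟩, |11⟩).
T = [[1, 0], [0, (1/√2 + (1/√2)i)]].
With a = amp(|10⟩) = (-0.03215 + 0.1263i) and b = amp(|11⟩) = (-0.001657 + 0.006512i):
new amp(|10⟩) = (1)·a = (-0.03215 + 0.1263i)
new amp(|11⟩) = (1/√2 + (1/√2)i)·b = (-0.005776 + 0.003433i)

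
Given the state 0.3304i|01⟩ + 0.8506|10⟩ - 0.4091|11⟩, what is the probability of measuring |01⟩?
0.1092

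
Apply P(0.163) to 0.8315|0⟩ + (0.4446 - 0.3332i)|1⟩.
0.8315|0⟩ + (0.4928 - 0.2566i)|1⟩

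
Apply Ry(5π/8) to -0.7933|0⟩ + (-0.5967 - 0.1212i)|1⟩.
(0.0554 + 0.1008i)|0⟩ + (-0.9911 - 0.06734i)|1⟩

Ry(5π/8) = [[cos(θ/2), −sin(θ/2)], [sin(θ/2), cos(θ/2)]]; θ = 5π/8, cos(θ/2) ≈ 0.55557, sin(θ/2) ≈ 0.83147.
With a = amp(|0⟩) = -0.7933 and b = amp(|1⟩) = (-0.5967 - 0.1212i):
new amp(|0⟩) = (0.55557)·a + (-0.83147)·b = (0.0554 + 0.1008i)
new amp(|1⟩) = (0.83147)·a + (0.55557)·b = (-0.9911 - 0.06734i)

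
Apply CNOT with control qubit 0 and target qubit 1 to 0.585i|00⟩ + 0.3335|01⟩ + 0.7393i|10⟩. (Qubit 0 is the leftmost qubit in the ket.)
0.585i|00⟩ + 0.3335|01⟩ + 0.7393i|11⟩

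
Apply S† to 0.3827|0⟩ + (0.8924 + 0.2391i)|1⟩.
0.3827|0⟩ + (0.2391 - 0.8924i)|1⟩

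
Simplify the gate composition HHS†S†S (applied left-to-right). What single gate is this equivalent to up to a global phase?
S†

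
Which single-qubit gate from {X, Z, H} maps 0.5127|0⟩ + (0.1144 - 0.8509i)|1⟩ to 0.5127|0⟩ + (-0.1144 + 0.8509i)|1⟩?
Z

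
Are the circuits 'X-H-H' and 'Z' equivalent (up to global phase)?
No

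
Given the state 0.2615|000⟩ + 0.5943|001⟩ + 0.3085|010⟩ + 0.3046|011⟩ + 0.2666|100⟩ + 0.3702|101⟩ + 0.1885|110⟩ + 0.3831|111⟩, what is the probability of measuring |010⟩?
0.09517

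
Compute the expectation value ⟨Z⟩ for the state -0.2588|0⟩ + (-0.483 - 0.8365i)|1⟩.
-0.866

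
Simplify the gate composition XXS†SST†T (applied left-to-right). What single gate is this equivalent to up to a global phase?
S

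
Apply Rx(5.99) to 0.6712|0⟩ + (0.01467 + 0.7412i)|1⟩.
(-0.5557 - 0.002143i)|0⟩ + (-0.01451 - 0.8313i)|1⟩

Rx(5.99) = [[cos(θ/2), −i·sin(θ/2)], [−i·sin(θ/2), cos(θ/2)]]; θ = 5.99, cos(θ/2) ≈ -0.989275, sin(θ/2) ≈ 0.146068.
With a = amp(|0⟩) = 0.6712 and b = amp(|1⟩) = (0.01467 + 0.7412i):
new amp(|0⟩) = (-0.989275)·a + (-0.146068i)·b = (-0.5557 - 0.002143i)
new amp(|1⟩) = (-0.146068i)·a + (-0.989275)·b = (-0.01451 - 0.8313i)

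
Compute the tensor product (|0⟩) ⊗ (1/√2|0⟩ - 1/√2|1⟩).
1/√2|00⟩ - 1/√2|01⟩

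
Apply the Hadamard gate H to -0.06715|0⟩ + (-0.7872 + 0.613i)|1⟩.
(-0.6041 + 0.4335i)|0⟩ + (0.5092 - 0.4335i)|1⟩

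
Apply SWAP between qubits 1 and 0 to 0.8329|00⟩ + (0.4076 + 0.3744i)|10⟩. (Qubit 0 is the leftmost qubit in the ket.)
0.8329|00⟩ + (0.4076 + 0.3744i)|01⟩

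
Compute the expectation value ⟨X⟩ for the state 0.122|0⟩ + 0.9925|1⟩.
0.2422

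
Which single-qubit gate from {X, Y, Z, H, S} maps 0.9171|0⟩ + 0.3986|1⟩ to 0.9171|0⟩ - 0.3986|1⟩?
Z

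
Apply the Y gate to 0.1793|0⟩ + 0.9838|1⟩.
-0.9838i|0⟩ + 0.1793i|1⟩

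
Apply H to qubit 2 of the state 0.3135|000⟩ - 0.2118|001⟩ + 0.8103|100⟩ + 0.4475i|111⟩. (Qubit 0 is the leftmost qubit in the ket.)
0.07191|000⟩ + 0.3714|001⟩ + 0.573|100⟩ + 0.573|101⟩ + 0.3164i|110⟩ - 0.3164i|111⟩

H on qubit 2 mixes each pair of kets that differ only in qubit 2: amplitudes (a, b) of (|…0…⟩, |…1…⟩) become ((a + b)/√2, (a − b)/√2). Kets absent from the input have amplitude 0.
(|000⟩, |001⟩): (a, b) = (0.3135, -0.2118) → (0.07191, 0.3714)
(|100⟩, |101⟩): (a, b) = (0.8103, 0) → (0.573, 0.573)
(|110⟩, |111⟩): (a, b) = (0, 0.4475i) → (0.3164i, -0.3164i)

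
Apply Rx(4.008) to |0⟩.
-0.4198|0⟩ - 0.9076i|1⟩

Rx(4.008) = [[cos(θ/2), −i·sin(θ/2)], [−i·sin(θ/2), cos(θ/2)]]; θ = 4.008, cos(θ/2) ≈ -0.419781, sin(θ/2) ≈ 0.907626.
With a = amp(|0⟩) = 1 and b = amp(|1⟩) = 0:
new amp(|0⟩) = (-0.419781)·a + (-0.907626i)·b = -0.4198
new amp(|1⟩) = (-0.907626i)·a + (-0.419781)·b = -0.9076i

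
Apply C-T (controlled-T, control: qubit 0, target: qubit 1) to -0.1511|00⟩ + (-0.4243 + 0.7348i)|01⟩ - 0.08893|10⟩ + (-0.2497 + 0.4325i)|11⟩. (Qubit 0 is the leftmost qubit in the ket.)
-0.1511|00⟩ + (-0.4243 + 0.7348i)|01⟩ - 0.08893|10⟩ + (-0.4824 + 0.1293i)|11⟩

C-T leaves the control-|0⟩ kets |00⟩, |01⟩ unchanged and applies T to qubit 1 on the control-|1⟩ pair (|10⟩, |11⟩).
T = [[1, 0], [0, (1/√2 + (1/√2)i)]].
With a = amp(|10⟩) = -0.08893 and b = amp(|11⟩) = (-0.2497 + 0.4325i):
new amp(|10⟩) = (1)·a = -0.08893
new amp(|11⟩) = (1/√2 + (1/√2)i)·b = (-0.4824 + 0.1293i)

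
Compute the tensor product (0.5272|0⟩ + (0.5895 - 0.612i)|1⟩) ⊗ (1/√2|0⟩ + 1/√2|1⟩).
0.3728|00⟩ + 0.3728|01⟩ + (0.4168 - 0.4327i)|10⟩ + (0.4168 - 0.4327i)|11⟩

amp(|b₁b₂…⟩) = product of the factor amplitudes for bits b₁, b₂, …; only kets whose every factor amplitude is nonzero survive.
|00⟩: (0.5272)(1/√2) = 0.3728
|01⟩: (0.5272)(1/√2) = 0.3728
|10⟩: (0.5895 - 0.612i)(1/√2) = (0.4168 - 0.4327i)
|11⟩: (0.5895 - 0.612i)(1/√2) = (0.4168 - 0.4327i)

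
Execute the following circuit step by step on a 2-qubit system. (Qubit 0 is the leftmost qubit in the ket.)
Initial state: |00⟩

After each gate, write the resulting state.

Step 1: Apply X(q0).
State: |10⟩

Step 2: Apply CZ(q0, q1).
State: |10⟩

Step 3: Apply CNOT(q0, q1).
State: |11⟩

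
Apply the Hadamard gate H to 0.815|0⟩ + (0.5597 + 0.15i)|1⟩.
(0.9721 + 0.1061i)|0⟩ + (0.1805 - 0.1061i)|1⟩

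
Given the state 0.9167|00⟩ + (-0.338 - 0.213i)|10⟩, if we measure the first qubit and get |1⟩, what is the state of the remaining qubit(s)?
(-0.846 - 0.5331i)|0⟩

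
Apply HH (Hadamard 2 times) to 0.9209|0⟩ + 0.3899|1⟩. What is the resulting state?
0.9209|0⟩ + 0.3899|1⟩

H² = I, so an even number of Hadamards cancels: H^2 = I and the state is unchanged.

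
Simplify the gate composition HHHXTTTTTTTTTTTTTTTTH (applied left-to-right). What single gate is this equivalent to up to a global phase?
Z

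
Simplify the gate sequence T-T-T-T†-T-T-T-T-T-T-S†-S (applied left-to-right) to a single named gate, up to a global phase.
I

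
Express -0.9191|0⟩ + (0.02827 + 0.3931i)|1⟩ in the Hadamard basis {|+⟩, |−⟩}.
(-0.6299 + 0.278i)|+⟩ + (-0.6699 - 0.278i)|−⟩

With |ψ⟩ = α|0⟩ + β|1⟩, the Hadamard-basis coefficients are ⟨+|ψ⟩ = (α + β)/√2 and ⟨−|ψ⟩ = (α − β)/√2.
Here α = -0.9191, β = (0.02827 + 0.3931i): (α + β)/√2 = (-0.6299 + 0.278i), (α − β)/√2 = (-0.6699 - 0.278i).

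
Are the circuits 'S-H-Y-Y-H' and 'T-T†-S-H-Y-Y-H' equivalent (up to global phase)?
Yes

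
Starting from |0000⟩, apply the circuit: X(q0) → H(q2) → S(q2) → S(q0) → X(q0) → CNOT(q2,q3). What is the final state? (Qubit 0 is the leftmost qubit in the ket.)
(1/√2)i|0000⟩ - 1/√2|0011⟩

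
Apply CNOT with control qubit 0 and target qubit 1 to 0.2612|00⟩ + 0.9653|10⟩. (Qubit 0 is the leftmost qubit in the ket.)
0.2612|00⟩ + 0.9653|11⟩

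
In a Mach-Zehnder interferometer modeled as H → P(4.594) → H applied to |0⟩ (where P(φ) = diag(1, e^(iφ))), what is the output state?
(0.4409 - 0.4965i)|0⟩ + (0.5591 + 0.4965i)|1⟩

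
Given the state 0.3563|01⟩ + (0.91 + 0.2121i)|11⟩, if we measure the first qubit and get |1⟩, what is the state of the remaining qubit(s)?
(0.9739 + 0.227i)|1⟩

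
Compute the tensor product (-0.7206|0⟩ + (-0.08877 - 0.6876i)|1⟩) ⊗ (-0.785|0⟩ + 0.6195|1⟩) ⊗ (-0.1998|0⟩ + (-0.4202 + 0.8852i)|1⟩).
-0.113|000⟩ + (-0.2377 + 0.5007i)|001⟩ + 0.08919|010⟩ + (0.1876 - 0.3952i)|011⟩ + (-0.01392 - 0.1078i)|100⟩ + (-0.5071 - 0.1651i)|101⟩ + (0.01099 + 0.08511i)|110⟩ + (0.4002 + 0.1303i)|111⟩

amp(|b₁b₂…⟩) = product of the factor amplitudes for bits b₁, b₂, …; only kets whose every factor amplitude is nonzero survive.
|000⟩: (-0.7206)(-0.785)(-0.1998) = -0.113
|001⟩: (-0.7206)(-0.785)(-0.4202 + 0.8852i) = (-0.2377 + 0.5007i)
|010⟩: (-0.7206)(0.6195)(-0.1998) = 0.08919
|011⟩: (-0.7206)(0.6195)(-0.4202 + 0.8852i) = (0.1876 - 0.3952i)
|100⟩: (-0.08877 - 0.6876i)(-0.785)(-0.1998) = (-0.01392 - 0.1078i)
|101⟩: (-0.08877 - 0.6876i)(-0.785)(-0.4202 + 0.8852i) = (-0.5071 - 0.1651i)
|110⟩: (-0.08877 - 0.6876i)(0.6195)(-0.1998) = (0.01099 + 0.08511i)
|111⟩: (-0.08877 - 0.6876i)(0.6195)(-0.4202 + 0.8852i) = (0.4002 + 0.1303i)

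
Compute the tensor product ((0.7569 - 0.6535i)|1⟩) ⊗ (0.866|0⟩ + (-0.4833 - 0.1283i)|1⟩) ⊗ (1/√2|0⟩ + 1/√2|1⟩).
(0.4635 - 0.4002i)|100⟩ + (0.4635 - 0.4002i)|101⟩ + (-0.318 + 0.1547i)|110⟩ + (-0.318 + 0.1547i)|111⟩

amp(|b₁b₂…⟩) = product of the factor amplitudes for bits b₁, b₂, …; only kets whose every factor amplitude is nonzero survive.
|100⟩: (0.7569 - 0.6535i)(0.866)(1/√2) = (0.4635 - 0.4002i)
|101⟩: (0.7569 - 0.6535i)(0.866)(1/√2) = (0.4635 - 0.4002i)
|110⟩: (0.7569 - 0.6535i)(-0.4833 - 0.1283i)(1/√2) = (-0.318 + 0.1547i)
|111⟩: (0.7569 - 0.6535i)(-0.4833 - 0.1283i)(1/√2) = (-0.318 + 0.1547i)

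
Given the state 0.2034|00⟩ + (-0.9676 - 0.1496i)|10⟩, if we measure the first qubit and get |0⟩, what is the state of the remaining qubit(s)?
|0⟩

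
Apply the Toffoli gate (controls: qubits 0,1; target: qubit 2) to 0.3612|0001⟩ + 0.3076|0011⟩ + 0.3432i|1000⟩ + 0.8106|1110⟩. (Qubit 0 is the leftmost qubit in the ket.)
0.3612|0001⟩ + 0.3076|0011⟩ + 0.3432i|1000⟩ + 0.8106|1100⟩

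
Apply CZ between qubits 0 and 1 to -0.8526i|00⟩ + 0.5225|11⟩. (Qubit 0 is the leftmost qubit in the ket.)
-0.8526i|00⟩ - 0.5225|11⟩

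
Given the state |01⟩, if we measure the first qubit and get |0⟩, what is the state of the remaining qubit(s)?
|1⟩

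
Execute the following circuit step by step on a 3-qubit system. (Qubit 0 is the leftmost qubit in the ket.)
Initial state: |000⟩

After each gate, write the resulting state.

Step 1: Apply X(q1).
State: |010⟩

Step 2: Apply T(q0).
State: |010⟩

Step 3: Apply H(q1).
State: 1/√2|000⟩ - 1/√2|010⟩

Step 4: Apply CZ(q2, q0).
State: 1/√2|000⟩ - 1/√2|010⟩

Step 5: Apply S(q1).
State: 1/√2|000⟩ - (1/√2)i|010⟩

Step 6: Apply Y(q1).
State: -1/√2|000⟩ + (1/√2)i|010⟩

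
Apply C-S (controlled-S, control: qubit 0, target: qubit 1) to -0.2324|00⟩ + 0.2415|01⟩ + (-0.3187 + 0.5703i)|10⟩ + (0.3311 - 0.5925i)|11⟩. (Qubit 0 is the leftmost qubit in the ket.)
-0.2324|00⟩ + 0.2415|01⟩ + (-0.3187 + 0.5703i)|10⟩ + (0.5925 + 0.3311i)|11⟩

C-S leaves the control-|0⟩ kets |00⟩, |01⟩ unchanged and applies S to qubit 1 on the control-|1⟩ pair (|10⟩, |11⟩).
S = [[1, 0], [0, i]].
With a = amp(|10⟩) = (-0.3187 + 0.5703i) and b = amp(|11⟩) = (0.3311 - 0.5925i):
new amp(|10⟩) = (1)·a = (-0.3187 + 0.5703i)
new amp(|11⟩) = (i)·b = (0.5925 + 0.3311i)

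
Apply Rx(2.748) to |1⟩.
-0.9807i|0⟩ + 0.1955|1⟩

Rx(2.748) = [[cos(θ/2), −i·sin(θ/2)], [−i·sin(θ/2), cos(θ/2)]]; θ = 2.748, cos(θ/2) ≈ 0.195529, sin(θ/2) ≈ 0.980698.
With a = amp(|0⟩) = 0 and b = amp(|1⟩) = 1:
new amp(|0⟩) = (0.195529)·a + (-0.980698i)·b = -0.9807i
new amp(|1⟩) = (-0.980698i)·a + (0.195529)·b = 0.1955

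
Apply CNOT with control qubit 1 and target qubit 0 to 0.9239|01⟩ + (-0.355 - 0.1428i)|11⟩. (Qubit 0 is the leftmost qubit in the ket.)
(-0.355 - 0.1428i)|01⟩ + 0.9239|11⟩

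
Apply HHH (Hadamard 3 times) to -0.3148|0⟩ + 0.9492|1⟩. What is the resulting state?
0.4486|0⟩ - 0.8938|1⟩

H² = I, so H^3 = H: a single Hadamard. With (a, b) = (-0.3148, 0.9492), H gives ((a + b)/√2, (a − b)/√2) = (0.4486, -0.8938).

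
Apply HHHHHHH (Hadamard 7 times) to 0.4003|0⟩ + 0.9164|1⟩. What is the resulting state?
0.931|0⟩ - 0.3649|1⟩

H² = I, so H^7 = H: a single Hadamard. With (a, b) = (0.4003, 0.9164), H gives ((a + b)/√2, (a − b)/√2) = (0.931, -0.3649).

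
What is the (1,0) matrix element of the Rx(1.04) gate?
-0.4969i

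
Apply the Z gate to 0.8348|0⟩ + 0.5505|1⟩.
0.8348|0⟩ - 0.5505|1⟩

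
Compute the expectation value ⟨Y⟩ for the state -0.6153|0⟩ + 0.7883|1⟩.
0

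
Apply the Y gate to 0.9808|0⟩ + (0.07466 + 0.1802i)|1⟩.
(0.1802 - 0.07466i)|0⟩ + 0.9808i|1⟩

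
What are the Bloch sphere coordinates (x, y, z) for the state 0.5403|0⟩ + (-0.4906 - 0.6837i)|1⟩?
(-0.5301, -0.7388, -0.4162)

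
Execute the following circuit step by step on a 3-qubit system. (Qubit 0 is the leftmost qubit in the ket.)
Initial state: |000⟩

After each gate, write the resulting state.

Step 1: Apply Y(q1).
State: i|010⟩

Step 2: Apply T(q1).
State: (-1/√2 + (1/√2)i)|010⟩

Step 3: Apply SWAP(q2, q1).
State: (-1/√2 + (1/√2)i)|001⟩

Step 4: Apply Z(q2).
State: (1/√2 - (1/√2)i)|001⟩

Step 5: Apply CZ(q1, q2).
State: (1/√2 - (1/√2)i)|001⟩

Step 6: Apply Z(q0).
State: (1/√2 - (1/√2)i)|001⟩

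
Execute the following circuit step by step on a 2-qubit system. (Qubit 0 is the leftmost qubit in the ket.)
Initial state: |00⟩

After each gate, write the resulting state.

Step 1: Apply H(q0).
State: 1/√2|00⟩ + 1/√2|10⟩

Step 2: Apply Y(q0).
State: -(1/√2)i|00⟩ + (1/√2)i|10⟩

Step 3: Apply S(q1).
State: -(1/√2)i|00⟩ + (1/√2)i|10⟩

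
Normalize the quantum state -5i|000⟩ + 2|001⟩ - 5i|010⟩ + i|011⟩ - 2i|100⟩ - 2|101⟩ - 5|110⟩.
-0.533i|000⟩ + 0.2132|001⟩ - 0.533i|010⟩ + 0.1066i|011⟩ - 0.2132i|100⟩ - 0.2132|101⟩ - 0.533|110⟩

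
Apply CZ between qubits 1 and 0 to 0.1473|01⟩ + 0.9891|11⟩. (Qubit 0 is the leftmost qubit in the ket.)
0.1473|01⟩ - 0.9891|11⟩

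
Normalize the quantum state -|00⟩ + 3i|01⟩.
-0.3162|00⟩ + 0.9487i|01⟩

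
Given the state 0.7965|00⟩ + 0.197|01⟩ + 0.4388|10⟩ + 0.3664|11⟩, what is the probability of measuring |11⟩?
0.1342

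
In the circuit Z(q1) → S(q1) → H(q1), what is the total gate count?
3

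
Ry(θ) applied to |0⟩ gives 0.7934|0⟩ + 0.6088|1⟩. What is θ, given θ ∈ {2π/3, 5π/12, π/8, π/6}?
5π/12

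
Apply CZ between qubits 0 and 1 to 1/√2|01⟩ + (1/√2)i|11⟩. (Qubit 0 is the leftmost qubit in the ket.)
1/√2|01⟩ - (1/√2)i|11⟩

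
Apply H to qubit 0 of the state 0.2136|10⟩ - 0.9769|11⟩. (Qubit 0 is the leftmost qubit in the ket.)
0.151|00⟩ - 0.6908|01⟩ - 0.151|10⟩ + 0.6908|11⟩

H on qubit 0 mixes each pair of kets that differ only in qubit 0: amplitudes (a, b) of (|…0…⟩, |…1…⟩) become ((a + b)/√2, (a − b)/√2). Kets absent from the input have amplitude 0.
(|00⟩, |10⟩): (a, b) = (0, 0.2136) → (0.151, -0.151)
(|01⟩, |11⟩): (a, b) = (0, -0.9769) → (-0.6908, 0.6908)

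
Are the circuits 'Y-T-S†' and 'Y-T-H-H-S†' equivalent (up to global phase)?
Yes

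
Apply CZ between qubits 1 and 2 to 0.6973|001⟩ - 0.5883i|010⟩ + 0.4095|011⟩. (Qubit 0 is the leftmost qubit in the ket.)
0.6973|001⟩ - 0.5883i|010⟩ - 0.4095|011⟩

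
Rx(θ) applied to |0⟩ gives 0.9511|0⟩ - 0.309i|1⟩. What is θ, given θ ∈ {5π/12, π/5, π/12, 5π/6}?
π/5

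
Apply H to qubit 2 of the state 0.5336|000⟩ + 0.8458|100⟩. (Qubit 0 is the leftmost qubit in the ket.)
0.3773|000⟩ + 0.3773|001⟩ + 0.5981|100⟩ + 0.5981|101⟩

H on qubit 2 mixes each pair of kets that differ only in qubit 2: amplitudes (a, b) of (|…0…⟩, |…1…⟩) become ((a + b)/√2, (a − b)/√2). Kets absent from the input have amplitude 0.
(|000⟩, |001⟩): (a, b) = (0.5336, 0) → (0.3773, 0.3773)
(|100⟩, |101⟩): (a, b) = (0.8458, 0) → (0.5981, 0.5981)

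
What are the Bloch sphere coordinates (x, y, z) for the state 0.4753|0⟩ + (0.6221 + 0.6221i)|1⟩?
(0.5914, 0.5914, -0.5481)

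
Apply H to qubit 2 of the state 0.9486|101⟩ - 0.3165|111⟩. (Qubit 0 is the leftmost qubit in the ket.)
0.6708|100⟩ - 0.6708|101⟩ - 0.2238|110⟩ + 0.2238|111⟩

H on qubit 2 mixes each pair of kets that differ only in qubit 2: amplitudes (a, b) of (|…0…⟩, |…1…⟩) become ((a + b)/√2, (a − b)/√2). Kets absent from the input have amplitude 0.
(|100⟩, |101⟩): (a, b) = (0, 0.9486) → (0.6708, -0.6708)
(|110⟩, |111⟩): (a, b) = (0, -0.3165) → (-0.2238, 0.2238)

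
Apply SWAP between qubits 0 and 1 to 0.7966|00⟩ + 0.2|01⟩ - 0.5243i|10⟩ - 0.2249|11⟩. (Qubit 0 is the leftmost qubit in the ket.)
0.7966|00⟩ - 0.5243i|01⟩ + 0.2|10⟩ - 0.2249|11⟩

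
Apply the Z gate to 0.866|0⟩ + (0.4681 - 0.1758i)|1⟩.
0.866|0⟩ + (-0.4681 + 0.1758i)|1⟩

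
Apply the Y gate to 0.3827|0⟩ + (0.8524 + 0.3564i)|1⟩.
(0.3564 - 0.8524i)|0⟩ + 0.3827i|1⟩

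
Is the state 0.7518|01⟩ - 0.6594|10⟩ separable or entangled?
Entangled

Writing the state as a|00⟩ + b|01⟩ + c|10⟩ + d|11⟩, it is a product state iff ad − bc = 0.
Here (a, b, c, d) = (0, 0.7518, -0.6594, 0): ad − bc = (0)(0) − (0.7518)(-0.6594) = 0.4957 ≠ 0, so the state is entangled.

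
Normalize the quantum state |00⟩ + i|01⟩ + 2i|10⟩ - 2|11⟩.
0.3162|00⟩ + 0.3162i|01⟩ + 0.6325i|10⟩ - 0.6325|11⟩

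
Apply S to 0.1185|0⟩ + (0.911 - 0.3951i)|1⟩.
0.1185|0⟩ + (0.3951 + 0.911i)|1⟩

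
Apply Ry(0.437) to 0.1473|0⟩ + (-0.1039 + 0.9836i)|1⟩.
(0.1663 - 0.2132i)|0⟩ + (-0.0695 + 0.9602i)|1⟩

Ry(0.437) = [[cos(θ/2), −sin(θ/2)], [sin(θ/2), cos(θ/2)]]; θ = 0.437, cos(θ/2) ≈ 0.976224, sin(θ/2) ≈ 0.216766.
With a = amp(|0⟩) = 0.1473 and b = amp(|1⟩) = (-0.1039 + 0.9836i):
new amp(|0⟩) = (0.976224)·a + (-0.216766)·b = (0.1663 - 0.2132i)
new amp(|1⟩) = (0.216766)·a + (0.976224)·b = (-0.0695 + 0.9602i)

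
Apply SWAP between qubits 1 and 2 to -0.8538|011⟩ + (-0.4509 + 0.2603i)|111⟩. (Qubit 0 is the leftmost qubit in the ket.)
-0.8538|011⟩ + (-0.4509 + 0.2603i)|111⟩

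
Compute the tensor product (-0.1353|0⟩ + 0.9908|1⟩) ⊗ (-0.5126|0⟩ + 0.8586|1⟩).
0.06935|00⟩ - 0.1162|01⟩ - 0.5079|10⟩ + 0.8507|11⟩

amp(|b₁b₂…⟩) = product of the factor amplitudes for bits b₁, b₂, …; only kets whose every factor amplitude is nonzero survive.
|00⟩: (-0.1353)(-0.5126) = 0.06935
|01⟩: (-0.1353)(0.8586) = -0.1162
|10⟩: (0.9908)(-0.5126) = -0.5079
|11⟩: (0.9908)(0.8586) = 0.8507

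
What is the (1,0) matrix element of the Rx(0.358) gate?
-0.178i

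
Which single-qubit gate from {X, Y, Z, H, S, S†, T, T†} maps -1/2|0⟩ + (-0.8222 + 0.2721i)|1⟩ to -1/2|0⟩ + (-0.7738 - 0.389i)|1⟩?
T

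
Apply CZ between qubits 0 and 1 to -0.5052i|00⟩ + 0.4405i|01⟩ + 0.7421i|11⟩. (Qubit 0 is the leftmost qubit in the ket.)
-0.5052i|00⟩ + 0.4405i|01⟩ - 0.7421i|11⟩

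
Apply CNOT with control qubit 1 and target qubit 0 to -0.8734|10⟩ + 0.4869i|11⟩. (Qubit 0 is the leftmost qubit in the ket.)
0.4869i|01⟩ - 0.8734|10⟩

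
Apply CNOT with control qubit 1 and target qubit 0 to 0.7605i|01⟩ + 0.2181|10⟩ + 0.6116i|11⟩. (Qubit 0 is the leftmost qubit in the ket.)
0.6116i|01⟩ + 0.2181|10⟩ + 0.7605i|11⟩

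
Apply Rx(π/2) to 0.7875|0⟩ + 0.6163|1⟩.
(0.5568 - 0.4358i)|0⟩ + (0.4358 - 0.5568i)|1⟩

Rx(π/2) = [[cos(θ/2), −i·sin(θ/2)], [−i·sin(θ/2), cos(θ/2)]]; θ = π/2, cos(θ/2) ≈ 0.707107, sin(θ/2) ≈ 0.707107.
With a = amp(|0⟩) = 0.7875 and b = amp(|1⟩) = 0.6163:
new amp(|0⟩) = (0.707107)·a + (-0.707107i)·b = (0.5568 - 0.4358i)
new amp(|1⟩) = (-0.707107i)·a + (0.707107)·b = (0.4358 - 0.5568i)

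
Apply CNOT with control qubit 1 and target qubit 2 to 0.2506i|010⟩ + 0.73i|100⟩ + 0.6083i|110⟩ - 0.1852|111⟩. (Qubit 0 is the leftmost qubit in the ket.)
0.2506i|011⟩ + 0.73i|100⟩ - 0.1852|110⟩ + 0.6083i|111⟩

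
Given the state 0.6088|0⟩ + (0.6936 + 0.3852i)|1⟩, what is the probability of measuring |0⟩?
0.3706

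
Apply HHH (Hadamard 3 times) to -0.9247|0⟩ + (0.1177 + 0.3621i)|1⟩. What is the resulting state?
(-0.5706 + 0.256i)|0⟩ + (-0.7371 - 0.256i)|1⟩

H² = I, so H^3 = H: a single Hadamard. With (a, b) = (-0.9247, (0.1177 + 0.3621i)), H gives ((a + b)/√2, (a − b)/√2) = ((-0.5706 + 0.256i), (-0.7371 - 0.256i)).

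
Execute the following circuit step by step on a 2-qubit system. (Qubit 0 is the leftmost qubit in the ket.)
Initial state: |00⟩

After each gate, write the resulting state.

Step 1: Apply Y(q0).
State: i|10⟩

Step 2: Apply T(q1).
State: i|10⟩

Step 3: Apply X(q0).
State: i|00⟩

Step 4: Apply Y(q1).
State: -|01⟩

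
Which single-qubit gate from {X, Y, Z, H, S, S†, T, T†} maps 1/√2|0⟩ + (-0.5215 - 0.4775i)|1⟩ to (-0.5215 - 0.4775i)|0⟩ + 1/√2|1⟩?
X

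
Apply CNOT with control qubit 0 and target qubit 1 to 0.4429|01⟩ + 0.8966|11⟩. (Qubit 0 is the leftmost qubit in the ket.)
0.4429|01⟩ + 0.8966|10⟩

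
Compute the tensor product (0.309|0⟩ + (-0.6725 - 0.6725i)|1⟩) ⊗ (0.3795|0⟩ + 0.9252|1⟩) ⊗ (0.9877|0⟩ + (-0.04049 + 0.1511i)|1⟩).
0.1158|000⟩ + (-0.004748 + 0.01772i)|001⟩ + 0.2824|010⟩ + (-0.01158 + 0.0432i)|011⟩ + (-0.2521 - 0.2521i)|100⟩ + (0.0489 - 0.02823i)|101⟩ + (-0.6145 - 0.6145i)|110⟩ + (0.1192 - 0.06882i)|111⟩

amp(|b₁b₂…⟩) = product of the factor amplitudes for bits b₁, b₂, …; only kets whose every factor amplitude is nonzero survive.
|000⟩: (0.309)(0.3795)(0.9877) = 0.1158
|001⟩: (0.309)(0.3795)(-0.04049 + 0.1511i) = (-0.004748 + 0.01772i)
|010⟩: (0.309)(0.9252)(0.9877) = 0.2824
|011⟩: (0.309)(0.9252)(-0.04049 + 0.1511i) = (-0.01158 + 0.0432i)
|100⟩: (-0.6725 - 0.6725i)(0.3795)(0.9877) = (-0.2521 - 0.2521i)
|101⟩: (-0.6725 - 0.6725i)(0.3795)(-0.04049 + 0.1511i) = (0.0489 - 0.02823i)
|110⟩: (-0.6725 - 0.6725i)(0.9252)(0.9877) = (-0.6145 - 0.6145i)
|111⟩: (-0.6725 - 0.6725i)(0.9252)(-0.04049 + 0.1511i) = (0.1192 - 0.06882i)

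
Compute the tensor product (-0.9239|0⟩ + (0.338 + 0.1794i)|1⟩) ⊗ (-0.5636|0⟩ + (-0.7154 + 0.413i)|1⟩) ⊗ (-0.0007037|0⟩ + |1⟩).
-0.0003664|000⟩ + 0.5207|001⟩ + (-0.0004651 + 0.0002685i)|010⟩ + (0.661 - 0.3816i)|011⟩ + (0.0001341 + 0.00007115i)|100⟩ + (-0.1905 - 0.1011i)|101⟩ + (0.0002223 - 0.000007917i)|110⟩ + (-0.3159 + 0.01125i)|111⟩

amp(|b₁b₂…⟩) = product of the factor amplitudes for bits b₁, b₂, …; only kets whose every factor amplitude is nonzero survive.
|000⟩: (-0.9239)(-0.5636)(-0.0007037) = -0.0003664
|001⟩: (-0.9239)(-0.5636)(1) = 0.5207
|010⟩: (-0.9239)(-0.7154 + 0.413i)(-0.0007037) = (-0.0004651 + 0.0002685i)
|011⟩: (-0.9239)(-0.7154 + 0.413i)(1) = (0.661 - 0.3816i)
|100⟩: (0.338 + 0.1794i)(-0.5636)(-0.0007037) = (0.0001341 + 0.00007115i)
|101⟩: (0.338 + 0.1794i)(-0.5636)(1) = (-0.1905 - 0.1011i)
|110⟩: (0.338 + 0.1794i)(-0.7154 + 0.413i)(-0.0007037) = (0.0002223 - 0.000007917i)
|111⟩: (0.338 + 0.1794i)(-0.7154 + 0.413i)(1) = (-0.3159 + 0.01125i)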